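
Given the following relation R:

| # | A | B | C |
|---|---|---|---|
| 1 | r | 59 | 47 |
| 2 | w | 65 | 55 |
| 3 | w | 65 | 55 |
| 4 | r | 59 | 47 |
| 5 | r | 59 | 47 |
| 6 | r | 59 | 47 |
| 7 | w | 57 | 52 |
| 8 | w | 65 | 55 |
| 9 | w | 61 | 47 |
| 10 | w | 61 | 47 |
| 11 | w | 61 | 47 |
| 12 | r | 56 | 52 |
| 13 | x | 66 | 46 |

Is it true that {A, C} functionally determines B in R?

Yes

(A=r, C=47): rows 1, 4, 5, 6 → B = 59, 59, 59, 59 ✓
(A=w, C=55): rows 2, 3, 8 → B = 65, 65, 65 ✓
(A=w, C=52): row 7 → B = 57 ✓
(A=w, C=47): rows 9, 10, 11 → B = 61, 61, 61 ✓
(A=r, C=52): row 12 → B = 56 ✓
(A=x, C=46): row 13 → B = 66 ✓
Every {A, C} value is associated with a single B value, so {A, C} → B holds.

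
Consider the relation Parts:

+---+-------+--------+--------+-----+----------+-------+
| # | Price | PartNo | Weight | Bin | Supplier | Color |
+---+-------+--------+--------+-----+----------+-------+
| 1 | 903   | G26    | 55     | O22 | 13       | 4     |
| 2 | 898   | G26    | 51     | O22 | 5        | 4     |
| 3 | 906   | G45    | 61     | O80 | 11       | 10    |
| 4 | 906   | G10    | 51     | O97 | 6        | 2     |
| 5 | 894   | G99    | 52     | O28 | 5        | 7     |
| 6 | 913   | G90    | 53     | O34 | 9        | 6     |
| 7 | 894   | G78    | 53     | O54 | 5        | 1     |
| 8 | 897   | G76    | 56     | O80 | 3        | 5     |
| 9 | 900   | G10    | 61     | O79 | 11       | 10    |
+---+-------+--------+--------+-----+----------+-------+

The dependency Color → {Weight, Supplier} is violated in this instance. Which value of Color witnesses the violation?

4

Color=4: rows 1, 2 → {Weight,Supplier} takes values {(55, 13), (51, 5)} — violation
Color=10: rows 3, 9 → {Weight,Supplier} = (61, 11), (61, 11) ✓
Color=2: row 4 → {Weight,Supplier} = (51, 6) ✓
Color=7: row 5 → {Weight,Supplier} = (52, 5) ✓
Color=6: row 6 → {Weight,Supplier} = (53, 9) ✓
Color=1: row 7 → {Weight,Supplier} = (53, 5) ✓
Color=5: row 8 → {Weight,Supplier} = (56, 3) ✓
The only Color value with inconsistent RHS is Color=4.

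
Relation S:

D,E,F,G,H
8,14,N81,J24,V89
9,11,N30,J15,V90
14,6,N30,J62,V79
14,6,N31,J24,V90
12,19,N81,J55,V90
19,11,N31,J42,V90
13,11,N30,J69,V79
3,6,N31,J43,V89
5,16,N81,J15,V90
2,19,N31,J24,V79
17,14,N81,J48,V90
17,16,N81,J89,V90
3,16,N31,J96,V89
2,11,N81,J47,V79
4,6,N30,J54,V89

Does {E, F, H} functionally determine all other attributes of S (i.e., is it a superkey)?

Two distinct rows share (E=16, F=N81, H=V90), so {E, F, H} does not determine every attribute — not a superkey.

No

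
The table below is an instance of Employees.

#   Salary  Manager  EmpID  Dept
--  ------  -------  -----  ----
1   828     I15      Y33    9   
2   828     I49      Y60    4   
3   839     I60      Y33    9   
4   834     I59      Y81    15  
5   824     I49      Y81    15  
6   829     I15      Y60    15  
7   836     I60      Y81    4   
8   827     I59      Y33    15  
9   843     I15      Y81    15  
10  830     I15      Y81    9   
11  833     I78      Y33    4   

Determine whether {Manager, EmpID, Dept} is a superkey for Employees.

All 11 rows have distinct {Manager, EmpID, Dept} values, so {Manager, EmpID, Dept} → (all attributes) holds and {Manager, EmpID, Dept} is a superkey.

Yes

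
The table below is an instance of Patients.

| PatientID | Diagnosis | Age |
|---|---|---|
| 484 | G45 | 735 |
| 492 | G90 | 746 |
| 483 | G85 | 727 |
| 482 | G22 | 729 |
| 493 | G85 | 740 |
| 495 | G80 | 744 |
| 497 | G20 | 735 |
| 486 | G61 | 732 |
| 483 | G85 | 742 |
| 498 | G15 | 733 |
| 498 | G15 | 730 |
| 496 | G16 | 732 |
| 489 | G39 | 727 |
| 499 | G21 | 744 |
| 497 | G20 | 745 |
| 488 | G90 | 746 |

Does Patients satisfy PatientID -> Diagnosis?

PatientID=484: 1 row → Diagnosis = G45 ✓
PatientID=492: 1 row → Diagnosis = G90 ✓
PatientID=483: 2 rows → Diagnosis = G85, G85 ✓
PatientID=482: 1 row → Diagnosis = G22 ✓
PatientID=493: 1 row → Diagnosis = G85 ✓
PatientID=495: 1 row → Diagnosis = G80 ✓
PatientID=497: 2 rows → Diagnosis = G20, G20 ✓
PatientID=486: 1 row → Diagnosis = G61 ✓
PatientID=498: 2 rows → Diagnosis = G15, G15 ✓
PatientID=496: 1 row → Diagnosis = G16 ✓
PatientID=489: 1 row → Diagnosis = G39 ✓
PatientID=499: 1 row → Diagnosis = G21 ✓
PatientID=488: 1 row → Diagnosis = G90 ✓
Every PatientID value is associated with a single Diagnosis value, so PatientID -> Diagnosis holds.

Yes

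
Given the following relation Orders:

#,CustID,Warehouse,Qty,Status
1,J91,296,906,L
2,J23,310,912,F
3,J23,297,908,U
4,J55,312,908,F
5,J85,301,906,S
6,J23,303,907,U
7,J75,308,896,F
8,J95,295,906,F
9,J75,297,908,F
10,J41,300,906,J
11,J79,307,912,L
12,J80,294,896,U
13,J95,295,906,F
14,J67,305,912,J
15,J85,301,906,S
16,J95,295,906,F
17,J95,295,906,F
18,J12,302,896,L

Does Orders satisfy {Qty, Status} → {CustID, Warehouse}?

No

(Qty=906, Status=L): row 1 → {CustID,Warehouse} = (J91, 296) ✓
(Qty=912, Status=F): row 2 → {CustID,Warehouse} = (J23, 310) ✓
(Qty=908, Status=U): row 3 → {CustID,Warehouse} = (J23, 297) ✓
(Qty=908, Status=F): rows 4, 9 → {CustID,Warehouse} takes values {(J55, 312), (J75, 297)} — violation
(Qty=906, Status=S): rows 5, 15 → {CustID,Warehouse} = (J85, 301), (J85, 301) ✓
(Qty=907, Status=U): row 6 → {CustID,Warehouse} = (J23, 303) ✓
(Qty=896, Status=F): row 7 → {CustID,Warehouse} = (J75, 308) ✓
(Qty=906, Status=F): rows 8, 13, 16, 17 → {CustID,Warehouse} = (J95, 295), (J95, 295), (J95, 295), (J95, 295) ✓
(Qty=906, Status=J): row 10 → {CustID,Warehouse} = (J41, 300) ✓
(Qty=912, Status=L): row 11 → {CustID,Warehouse} = (J79, 307) ✓
(Qty=896, Status=U): row 12 → {CustID,Warehouse} = (J80, 294) ✓
(Qty=912, Status=J): row 14 → {CustID,Warehouse} = (J67, 305) ✓
(Qty=896, Status=L): row 18 → {CustID,Warehouse} = (J12, 302) ✓
Two rows agree on {Qty, Status} but differ on {CustID, Warehouse}, so {Qty, Status} → {CustID, Warehouse} does not hold.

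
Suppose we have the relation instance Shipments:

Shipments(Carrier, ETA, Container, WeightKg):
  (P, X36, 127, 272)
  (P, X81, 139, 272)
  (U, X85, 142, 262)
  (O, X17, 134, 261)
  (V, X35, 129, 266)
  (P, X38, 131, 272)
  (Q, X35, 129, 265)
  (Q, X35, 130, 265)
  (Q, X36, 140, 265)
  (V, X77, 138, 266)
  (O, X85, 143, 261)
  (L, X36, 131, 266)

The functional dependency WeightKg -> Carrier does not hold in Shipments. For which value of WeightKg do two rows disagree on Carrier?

WeightKg=272: 3 rows → Carrier = P, P, P ✓
WeightKg=262: 1 row → Carrier = U ✓
WeightKg=261: 2 rows → Carrier = O, O ✓
WeightKg=266: 3 rows → Carrier takes values {V, L} — violation
WeightKg=265: 3 rows → Carrier = Q, Q, Q ✓
The only WeightKg value with inconsistent Carrier is WeightKg=266.

266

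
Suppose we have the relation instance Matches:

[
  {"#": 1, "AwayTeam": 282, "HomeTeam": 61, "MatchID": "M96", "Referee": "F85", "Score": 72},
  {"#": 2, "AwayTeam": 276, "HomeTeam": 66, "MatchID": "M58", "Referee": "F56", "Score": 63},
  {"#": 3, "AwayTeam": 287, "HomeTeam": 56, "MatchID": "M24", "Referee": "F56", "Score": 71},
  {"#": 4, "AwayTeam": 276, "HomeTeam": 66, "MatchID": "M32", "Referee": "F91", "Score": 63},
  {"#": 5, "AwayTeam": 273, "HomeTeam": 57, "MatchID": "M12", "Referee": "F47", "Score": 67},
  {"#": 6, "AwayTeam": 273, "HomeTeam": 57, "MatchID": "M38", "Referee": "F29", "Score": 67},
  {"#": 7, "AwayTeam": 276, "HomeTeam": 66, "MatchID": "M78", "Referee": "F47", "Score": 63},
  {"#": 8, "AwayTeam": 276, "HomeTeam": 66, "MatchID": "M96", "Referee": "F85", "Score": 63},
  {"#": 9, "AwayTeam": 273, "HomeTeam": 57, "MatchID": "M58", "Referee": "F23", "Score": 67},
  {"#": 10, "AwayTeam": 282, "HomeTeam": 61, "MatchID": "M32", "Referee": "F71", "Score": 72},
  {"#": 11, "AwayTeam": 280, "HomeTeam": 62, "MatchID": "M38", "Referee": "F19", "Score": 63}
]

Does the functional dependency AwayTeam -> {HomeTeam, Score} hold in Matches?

Yes

AwayTeam=282: rows 1, 10 → {HomeTeam,Score} = (61, 72), (61, 72) ✓
AwayTeam=276: rows 2, 4, 7, 8 → {HomeTeam,Score} = (66, 63), (66, 63), (66, 63), (66, 63) ✓
AwayTeam=287: row 3 → {HomeTeam,Score} = (56, 71) ✓
AwayTeam=273: rows 5, 6, 9 → {HomeTeam,Score} = (57, 67), (57, 67), (57, 67) ✓
AwayTeam=280: row 11 → {HomeTeam,Score} = (62, 63) ✓
Every AwayTeam value is associated with a single {HomeTeam, Score} value, so AwayTeam -> {HomeTeam, Score} holds.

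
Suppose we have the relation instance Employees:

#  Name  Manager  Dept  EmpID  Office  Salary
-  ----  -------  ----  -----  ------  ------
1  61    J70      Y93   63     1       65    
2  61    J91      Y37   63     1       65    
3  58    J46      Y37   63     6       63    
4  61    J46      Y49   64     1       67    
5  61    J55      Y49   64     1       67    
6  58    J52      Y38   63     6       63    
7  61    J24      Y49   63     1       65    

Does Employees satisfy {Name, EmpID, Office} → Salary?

(Name=61, EmpID=63, Office=1): rows 1, 2, 7 → Salary = 65, 65, 65 ✓
(Name=58, EmpID=63, Office=6): rows 3, 6 → Salary = 63, 63 ✓
(Name=61, EmpID=64, Office=1): rows 4, 5 → Salary = 67, 67 ✓
Every {Name, EmpID, Office} value is associated with a single Salary value, so {Name, EmpID, Office} → Salary holds.

Yes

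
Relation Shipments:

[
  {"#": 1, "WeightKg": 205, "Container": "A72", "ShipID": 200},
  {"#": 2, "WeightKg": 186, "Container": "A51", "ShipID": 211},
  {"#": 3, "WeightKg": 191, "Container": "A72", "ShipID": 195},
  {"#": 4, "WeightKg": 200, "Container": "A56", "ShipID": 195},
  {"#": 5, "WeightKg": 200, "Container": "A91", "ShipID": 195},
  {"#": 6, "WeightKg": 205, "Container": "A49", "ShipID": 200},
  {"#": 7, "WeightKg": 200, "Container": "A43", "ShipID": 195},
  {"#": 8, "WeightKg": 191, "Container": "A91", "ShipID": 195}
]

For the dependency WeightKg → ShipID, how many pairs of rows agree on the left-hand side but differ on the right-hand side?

WeightKg=205: all 2 rows agree on ShipID — 0 pairs.
WeightKg=191: all 2 rows agree on ShipID — 0 pairs.
WeightKg=200: all 3 rows agree on ShipID — 0 pairs.

0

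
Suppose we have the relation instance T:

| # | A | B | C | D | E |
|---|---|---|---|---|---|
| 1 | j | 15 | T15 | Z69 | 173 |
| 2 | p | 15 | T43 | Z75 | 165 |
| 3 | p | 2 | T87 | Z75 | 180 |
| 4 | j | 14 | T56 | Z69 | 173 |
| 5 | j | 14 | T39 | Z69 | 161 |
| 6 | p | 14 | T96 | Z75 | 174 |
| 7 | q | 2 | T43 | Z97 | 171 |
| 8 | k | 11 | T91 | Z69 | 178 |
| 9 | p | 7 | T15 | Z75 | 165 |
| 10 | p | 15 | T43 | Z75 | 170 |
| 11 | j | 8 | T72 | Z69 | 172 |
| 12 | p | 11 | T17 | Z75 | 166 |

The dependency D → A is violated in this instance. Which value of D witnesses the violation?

D=Z69: rows 1, 4, 5, 8, 11 → A takes values {j, k} — violation
D=Z75: rows 2, 3, 6, 9, 10, 12 → A = p, p, p, p, p, p ✓
D=Z97: row 7 → A = q ✓
The only D value with inconsistent A is D=Z69.

Z69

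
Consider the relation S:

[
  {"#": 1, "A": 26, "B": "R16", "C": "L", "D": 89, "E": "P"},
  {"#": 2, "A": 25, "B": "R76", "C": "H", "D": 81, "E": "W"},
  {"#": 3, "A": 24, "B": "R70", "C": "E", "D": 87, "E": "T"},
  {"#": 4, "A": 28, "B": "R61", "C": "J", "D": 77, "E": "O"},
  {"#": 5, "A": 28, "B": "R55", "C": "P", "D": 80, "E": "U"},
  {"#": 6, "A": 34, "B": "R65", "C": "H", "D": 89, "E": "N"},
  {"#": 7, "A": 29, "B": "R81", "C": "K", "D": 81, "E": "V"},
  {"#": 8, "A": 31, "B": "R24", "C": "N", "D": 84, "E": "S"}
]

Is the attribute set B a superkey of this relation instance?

All 8 rows have distinct B values, so B → (all attributes) holds and B is a superkey.

Yes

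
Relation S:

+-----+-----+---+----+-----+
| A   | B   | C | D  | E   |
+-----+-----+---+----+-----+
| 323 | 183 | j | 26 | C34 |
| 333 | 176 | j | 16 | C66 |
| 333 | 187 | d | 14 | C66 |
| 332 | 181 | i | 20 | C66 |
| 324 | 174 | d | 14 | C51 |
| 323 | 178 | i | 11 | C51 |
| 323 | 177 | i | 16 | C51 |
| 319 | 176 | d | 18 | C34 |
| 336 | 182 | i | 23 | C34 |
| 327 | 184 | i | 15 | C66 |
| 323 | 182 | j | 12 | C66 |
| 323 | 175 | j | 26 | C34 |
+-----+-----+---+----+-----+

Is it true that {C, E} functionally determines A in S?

(C=j, E=C34): 2 rows → A = 323, 323 ✓
(C=j, E=C66): 2 rows → A takes values {333, 323} — violation
(C=d, E=C66): 1 row → A = 333 ✓
(C=i, E=C66): 2 rows → A takes values {332, 327} — violation
(C=d, E=C51): 1 row → A = 324 ✓
(C=i, E=C51): 2 rows → A = 323, 323 ✓
(C=d, E=C34): 1 row → A = 319 ✓
(C=i, E=C34): 1 row → A = 336 ✓
Two rows agree on {C, E} but differ on A, so {C, E} -> A does not hold.

No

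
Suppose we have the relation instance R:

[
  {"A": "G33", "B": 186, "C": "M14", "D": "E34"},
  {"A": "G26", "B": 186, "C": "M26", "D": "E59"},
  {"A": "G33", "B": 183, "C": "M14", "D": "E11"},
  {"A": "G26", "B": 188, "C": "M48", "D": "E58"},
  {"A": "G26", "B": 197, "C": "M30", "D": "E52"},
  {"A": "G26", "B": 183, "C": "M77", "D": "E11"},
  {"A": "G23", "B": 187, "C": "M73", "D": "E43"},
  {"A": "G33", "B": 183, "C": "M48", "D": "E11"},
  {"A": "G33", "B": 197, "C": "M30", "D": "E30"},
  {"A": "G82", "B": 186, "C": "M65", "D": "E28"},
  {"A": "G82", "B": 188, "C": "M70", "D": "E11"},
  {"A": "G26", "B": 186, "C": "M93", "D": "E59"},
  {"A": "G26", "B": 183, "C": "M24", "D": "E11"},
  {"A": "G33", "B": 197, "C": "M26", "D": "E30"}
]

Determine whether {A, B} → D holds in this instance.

Yes

(A=G33, B=186): 1 row → D = E34 ✓
(A=G26, B=186): 2 rows → D = E59, E59 ✓
(A=G33, B=183): 2 rows → D = E11, E11 ✓
(A=G26, B=188): 1 row → D = E58 ✓
(A=G26, B=197): 1 row → D = E52 ✓
(A=G26, B=183): 2 rows → D = E11, E11 ✓
(A=G23, B=187): 1 row → D = E43 ✓
(A=G33, B=197): 2 rows → D = E30, E30 ✓
(A=G82, B=186): 1 row → D = E28 ✓
(A=G82, B=188): 1 row → D = E11 ✓
Every {A, B} value is associated with a single D value, so {A, B} → D holds.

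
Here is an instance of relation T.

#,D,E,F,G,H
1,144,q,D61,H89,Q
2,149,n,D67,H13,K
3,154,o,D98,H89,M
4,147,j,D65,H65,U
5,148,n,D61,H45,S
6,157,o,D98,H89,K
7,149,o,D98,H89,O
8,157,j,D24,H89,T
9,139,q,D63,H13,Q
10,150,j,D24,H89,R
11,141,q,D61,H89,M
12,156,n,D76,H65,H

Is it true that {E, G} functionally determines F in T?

(E=q, G=H89): rows 1, 11 → F = D61, D61 ✓
(E=n, G=H13): row 2 → F = D67 ✓
(E=o, G=H89): rows 3, 6, 7 → F = D98, D98, D98 ✓
(E=j, G=H65): row 4 → F = D65 ✓
(E=n, G=H45): row 5 → F = D61 ✓
(E=j, G=H89): rows 8, 10 → F = D24, D24 ✓
(E=q, G=H13): row 9 → F = D63 ✓
(E=n, G=H65): row 12 → F = D76 ✓
Every {E, G} value is associated with a single F value, so {E, G} -> F holds.

Yes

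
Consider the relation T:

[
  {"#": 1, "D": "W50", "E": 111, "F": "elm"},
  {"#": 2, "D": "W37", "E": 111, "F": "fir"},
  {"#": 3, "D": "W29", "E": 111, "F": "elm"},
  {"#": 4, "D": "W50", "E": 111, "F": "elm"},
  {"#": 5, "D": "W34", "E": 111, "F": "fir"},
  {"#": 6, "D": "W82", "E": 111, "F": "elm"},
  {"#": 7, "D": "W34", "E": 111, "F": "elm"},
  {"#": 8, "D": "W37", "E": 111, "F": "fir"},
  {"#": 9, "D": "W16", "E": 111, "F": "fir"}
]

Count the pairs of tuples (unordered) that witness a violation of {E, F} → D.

14

(E=111, F=elm): violating pairs (1,3), (1,6), (1,7), (3,4), (3,6), (3,7), (4,6), (4,7), (6,7) — 9 pairs.
(E=111, F=fir): violating pairs (2,5), (2,9), (5,8), (5,9), (8,9) — 5 pairs.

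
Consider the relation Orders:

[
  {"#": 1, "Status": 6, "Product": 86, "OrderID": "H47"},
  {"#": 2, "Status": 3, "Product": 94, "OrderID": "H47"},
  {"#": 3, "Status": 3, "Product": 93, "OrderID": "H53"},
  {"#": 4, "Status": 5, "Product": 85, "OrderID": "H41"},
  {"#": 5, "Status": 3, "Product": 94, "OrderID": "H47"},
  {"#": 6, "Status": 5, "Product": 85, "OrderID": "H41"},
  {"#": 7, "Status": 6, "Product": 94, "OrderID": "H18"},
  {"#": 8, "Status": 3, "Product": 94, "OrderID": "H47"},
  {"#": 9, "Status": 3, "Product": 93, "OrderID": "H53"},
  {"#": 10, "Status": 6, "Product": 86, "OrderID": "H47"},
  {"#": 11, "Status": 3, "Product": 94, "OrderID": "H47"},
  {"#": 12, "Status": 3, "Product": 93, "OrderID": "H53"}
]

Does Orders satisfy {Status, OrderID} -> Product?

(Status=6, OrderID=H47): rows 1, 10 → Product = 86, 86 ✓
(Status=3, OrderID=H47): rows 2, 5, 8, 11 → Product = 94, 94, 94, 94 ✓
(Status=3, OrderID=H53): rows 3, 9, 12 → Product = 93, 93, 93 ✓
(Status=5, OrderID=H41): rows 4, 6 → Product = 85, 85 ✓
(Status=6, OrderID=H18): row 7 → Product = 94 ✓
Every {Status, OrderID} value is associated with a single Product value, so {Status, OrderID} -> Product holds.

Yes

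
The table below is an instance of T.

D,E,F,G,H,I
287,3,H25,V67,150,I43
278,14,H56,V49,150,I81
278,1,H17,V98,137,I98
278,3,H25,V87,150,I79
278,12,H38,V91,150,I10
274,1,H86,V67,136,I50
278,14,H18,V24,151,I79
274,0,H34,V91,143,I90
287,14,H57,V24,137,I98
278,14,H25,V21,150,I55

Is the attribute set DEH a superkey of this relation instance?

No

Two distinct rows share (D=278, E=14, H=150), so DEH does not determine every attribute — not a superkey.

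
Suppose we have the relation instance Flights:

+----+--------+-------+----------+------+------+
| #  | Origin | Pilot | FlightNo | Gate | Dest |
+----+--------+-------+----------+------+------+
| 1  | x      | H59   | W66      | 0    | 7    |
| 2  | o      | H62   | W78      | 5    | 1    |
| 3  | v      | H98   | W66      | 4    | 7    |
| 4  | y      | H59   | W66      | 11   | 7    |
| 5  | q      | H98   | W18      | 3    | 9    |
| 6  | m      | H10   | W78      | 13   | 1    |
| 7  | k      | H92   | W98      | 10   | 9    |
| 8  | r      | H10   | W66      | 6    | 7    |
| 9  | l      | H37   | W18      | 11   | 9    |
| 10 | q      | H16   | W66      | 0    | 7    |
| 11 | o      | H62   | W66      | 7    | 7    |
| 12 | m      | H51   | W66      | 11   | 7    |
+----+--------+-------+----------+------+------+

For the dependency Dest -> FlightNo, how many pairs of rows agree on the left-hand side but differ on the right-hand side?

2

Dest=7: all 7 rows agree on FlightNo — 0 pairs.
Dest=1: all 2 rows agree on FlightNo — 0 pairs.
Dest=9: violating pairs (5,7), (7,9) — 2 pairs.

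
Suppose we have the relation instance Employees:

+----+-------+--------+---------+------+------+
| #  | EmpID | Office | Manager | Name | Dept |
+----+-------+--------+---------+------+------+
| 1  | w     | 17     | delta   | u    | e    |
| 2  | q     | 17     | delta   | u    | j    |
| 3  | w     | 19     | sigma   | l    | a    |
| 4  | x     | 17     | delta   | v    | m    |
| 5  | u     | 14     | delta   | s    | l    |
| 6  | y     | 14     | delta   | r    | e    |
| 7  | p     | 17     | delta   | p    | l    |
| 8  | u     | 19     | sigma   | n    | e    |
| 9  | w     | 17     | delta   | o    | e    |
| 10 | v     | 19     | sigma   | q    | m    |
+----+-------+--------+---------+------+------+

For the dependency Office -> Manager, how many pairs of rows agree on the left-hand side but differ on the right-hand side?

0

Office=17: all 5 rows agree on Manager — 0 pairs.
Office=19: all 3 rows agree on Manager — 0 pairs.
Office=14: all 2 rows agree on Manager — 0 pairs.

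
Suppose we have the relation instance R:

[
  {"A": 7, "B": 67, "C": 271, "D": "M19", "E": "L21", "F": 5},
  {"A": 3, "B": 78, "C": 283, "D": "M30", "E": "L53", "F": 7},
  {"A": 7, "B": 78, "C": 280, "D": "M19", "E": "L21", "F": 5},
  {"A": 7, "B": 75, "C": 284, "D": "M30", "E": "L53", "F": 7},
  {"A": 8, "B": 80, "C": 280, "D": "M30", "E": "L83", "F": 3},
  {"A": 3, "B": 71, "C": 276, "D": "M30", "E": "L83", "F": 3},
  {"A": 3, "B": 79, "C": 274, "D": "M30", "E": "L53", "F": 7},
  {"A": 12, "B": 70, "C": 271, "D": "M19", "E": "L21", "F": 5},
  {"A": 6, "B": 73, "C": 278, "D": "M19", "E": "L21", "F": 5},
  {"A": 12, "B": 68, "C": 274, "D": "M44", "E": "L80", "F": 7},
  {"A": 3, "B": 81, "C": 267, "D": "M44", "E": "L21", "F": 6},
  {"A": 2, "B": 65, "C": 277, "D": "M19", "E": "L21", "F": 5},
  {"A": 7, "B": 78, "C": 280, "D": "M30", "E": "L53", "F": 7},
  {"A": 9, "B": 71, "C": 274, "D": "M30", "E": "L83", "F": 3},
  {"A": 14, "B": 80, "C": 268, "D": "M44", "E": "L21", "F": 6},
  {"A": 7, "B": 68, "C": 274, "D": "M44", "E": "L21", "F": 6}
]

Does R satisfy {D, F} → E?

Yes

(D=M19, F=5): 5 rows → E = L21, L21, L21, L21, L21 ✓
(D=M30, F=7): 4 rows → E = L53, L53, L53, L53 ✓
(D=M30, F=3): 3 rows → E = L83, L83, L83 ✓
(D=M44, F=7): 1 row → E = L80 ✓
(D=M44, F=6): 3 rows → E = L21, L21, L21 ✓
Every {D, F} value is associated with a single E value, so {D, F} → E holds.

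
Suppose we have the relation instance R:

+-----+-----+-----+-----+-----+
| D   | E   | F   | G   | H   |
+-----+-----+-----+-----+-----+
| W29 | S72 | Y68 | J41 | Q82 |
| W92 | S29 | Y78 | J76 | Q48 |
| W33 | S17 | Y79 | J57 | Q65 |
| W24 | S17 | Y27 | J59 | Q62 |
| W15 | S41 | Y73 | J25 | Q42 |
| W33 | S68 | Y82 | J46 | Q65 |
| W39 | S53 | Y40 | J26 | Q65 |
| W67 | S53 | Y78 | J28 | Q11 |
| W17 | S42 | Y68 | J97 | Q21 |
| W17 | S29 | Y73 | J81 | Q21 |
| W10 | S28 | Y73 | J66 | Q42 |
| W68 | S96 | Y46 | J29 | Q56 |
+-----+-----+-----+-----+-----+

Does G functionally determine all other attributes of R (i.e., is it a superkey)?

Yes

All 12 rows have distinct G values, so G → (all attributes) holds and G is a superkey.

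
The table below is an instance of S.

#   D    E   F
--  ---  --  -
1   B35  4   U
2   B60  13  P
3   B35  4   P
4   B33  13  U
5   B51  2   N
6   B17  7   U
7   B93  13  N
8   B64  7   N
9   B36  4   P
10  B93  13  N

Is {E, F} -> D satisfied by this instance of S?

No

(E=4, F=U): row 1 → D = B35 ✓
(E=13, F=P): row 2 → D = B60 ✓
(E=4, F=P): rows 3, 9 → D takes values {B35, B36} — violation
(E=13, F=U): row 4 → D = B33 ✓
(E=2, F=N): row 5 → D = B51 ✓
(E=7, F=U): row 6 → D = B17 ✓
(E=13, F=N): rows 7, 10 → D = B93, B93 ✓
(E=7, F=N): row 8 → D = B64 ✓
Two rows agree on {E, F} but differ on D, so {E, F} -> D does not hold.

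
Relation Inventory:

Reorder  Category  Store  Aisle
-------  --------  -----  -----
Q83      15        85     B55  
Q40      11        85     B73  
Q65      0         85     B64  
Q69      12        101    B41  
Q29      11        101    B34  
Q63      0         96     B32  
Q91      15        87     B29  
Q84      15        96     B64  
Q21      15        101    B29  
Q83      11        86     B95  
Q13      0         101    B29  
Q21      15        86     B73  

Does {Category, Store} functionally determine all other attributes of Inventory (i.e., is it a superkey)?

All 12 rows have distinct {Category, Store} values, so {Category, Store} → (all attributes) holds and {Category, Store} is a superkey.

Yes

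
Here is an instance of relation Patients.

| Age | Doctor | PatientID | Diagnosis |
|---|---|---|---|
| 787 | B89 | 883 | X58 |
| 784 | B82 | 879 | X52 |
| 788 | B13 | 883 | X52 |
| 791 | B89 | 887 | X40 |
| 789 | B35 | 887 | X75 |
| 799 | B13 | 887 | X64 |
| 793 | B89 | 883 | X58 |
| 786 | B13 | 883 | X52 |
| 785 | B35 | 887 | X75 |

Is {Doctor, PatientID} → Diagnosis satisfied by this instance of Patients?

Yes

(Doctor=B89, PatientID=883): 2 rows → Diagnosis = X58, X58 ✓
(Doctor=B82, PatientID=879): 1 row → Diagnosis = X52 ✓
(Doctor=B13, PatientID=883): 2 rows → Diagnosis = X52, X52 ✓
(Doctor=B89, PatientID=887): 1 row → Diagnosis = X40 ✓
(Doctor=B35, PatientID=887): 2 rows → Diagnosis = X75, X75 ✓
(Doctor=B13, PatientID=887): 1 row → Diagnosis = X64 ✓
Every {Doctor, PatientID} value is associated with a single Diagnosis value, so {Doctor, PatientID} → Diagnosis holds.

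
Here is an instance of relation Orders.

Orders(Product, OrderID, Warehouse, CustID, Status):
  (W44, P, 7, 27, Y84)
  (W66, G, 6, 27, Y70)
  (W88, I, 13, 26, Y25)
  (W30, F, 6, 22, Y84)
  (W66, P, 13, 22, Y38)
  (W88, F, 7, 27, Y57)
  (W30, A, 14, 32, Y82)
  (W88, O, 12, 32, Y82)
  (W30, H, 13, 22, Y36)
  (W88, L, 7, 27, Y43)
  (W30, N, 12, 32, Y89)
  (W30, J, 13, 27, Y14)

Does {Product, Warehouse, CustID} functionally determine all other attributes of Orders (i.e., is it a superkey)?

Two distinct rows share (Product=W88, Warehouse=7, CustID=27), so {Product, Warehouse, CustID} does not determine every attribute — not a superkey.

No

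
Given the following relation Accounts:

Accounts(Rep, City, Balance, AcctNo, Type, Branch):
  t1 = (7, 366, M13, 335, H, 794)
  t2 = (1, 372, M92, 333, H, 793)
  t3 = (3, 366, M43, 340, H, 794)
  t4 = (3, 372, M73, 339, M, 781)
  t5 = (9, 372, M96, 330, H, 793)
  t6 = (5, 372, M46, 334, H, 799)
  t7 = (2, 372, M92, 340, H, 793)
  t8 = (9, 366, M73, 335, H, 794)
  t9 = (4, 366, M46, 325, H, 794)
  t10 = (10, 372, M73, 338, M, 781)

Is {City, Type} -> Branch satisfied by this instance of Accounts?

(City=366, Type=H): rows 1, 3, 8, 9 → Branch = 794, 794, 794, 794 ✓
(City=372, Type=H): rows 2, 5, 6, 7 → Branch takes values {793, 799} — violation
(City=372, Type=M): rows 4, 10 → Branch = 781, 781 ✓
Two rows agree on {City, Type} but differ on Branch, so {City, Type} -> Branch does not hold.

No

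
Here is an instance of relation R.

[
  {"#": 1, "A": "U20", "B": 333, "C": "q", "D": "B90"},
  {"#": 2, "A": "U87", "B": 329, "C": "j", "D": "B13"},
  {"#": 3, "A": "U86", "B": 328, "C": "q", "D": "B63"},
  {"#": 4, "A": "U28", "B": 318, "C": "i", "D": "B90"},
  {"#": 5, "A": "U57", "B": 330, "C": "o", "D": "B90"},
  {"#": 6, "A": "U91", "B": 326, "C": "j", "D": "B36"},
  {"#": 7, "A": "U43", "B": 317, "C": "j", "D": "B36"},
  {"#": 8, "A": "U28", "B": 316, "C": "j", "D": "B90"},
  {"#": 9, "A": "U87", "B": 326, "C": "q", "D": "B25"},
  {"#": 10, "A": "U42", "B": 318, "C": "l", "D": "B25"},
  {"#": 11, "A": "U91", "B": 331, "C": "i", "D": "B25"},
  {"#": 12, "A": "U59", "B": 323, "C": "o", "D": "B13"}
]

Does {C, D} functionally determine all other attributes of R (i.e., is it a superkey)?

Rows 6 and 7 have the same {C, D} value (C=j, D=B36) but are distinct tuples, so {C, D} does not determine every attribute — not a superkey.

No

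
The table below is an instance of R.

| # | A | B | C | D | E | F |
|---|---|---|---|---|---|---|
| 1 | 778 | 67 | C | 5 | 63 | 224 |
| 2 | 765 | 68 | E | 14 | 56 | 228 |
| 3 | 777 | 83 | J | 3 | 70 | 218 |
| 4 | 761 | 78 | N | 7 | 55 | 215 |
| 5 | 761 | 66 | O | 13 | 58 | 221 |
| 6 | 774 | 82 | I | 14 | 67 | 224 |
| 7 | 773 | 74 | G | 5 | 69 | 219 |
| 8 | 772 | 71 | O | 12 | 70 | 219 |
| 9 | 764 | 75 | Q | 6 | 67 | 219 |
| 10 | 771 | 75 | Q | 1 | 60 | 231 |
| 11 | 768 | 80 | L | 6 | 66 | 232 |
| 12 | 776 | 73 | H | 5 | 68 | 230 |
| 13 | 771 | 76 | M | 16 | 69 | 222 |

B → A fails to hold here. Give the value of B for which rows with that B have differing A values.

B=67: row 1 → A = 778 ✓
B=68: row 2 → A = 765 ✓
B=83: row 3 → A = 777 ✓
B=78: row 4 → A = 761 ✓
B=66: row 5 → A = 761 ✓
B=82: row 6 → A = 774 ✓
B=74: row 7 → A = 773 ✓
B=71: row 8 → A = 772 ✓
B=75: rows 9, 10 → A takes values {764, 771} — violation
B=80: row 11 → A = 768 ✓
B=73: row 12 → A = 776 ✓
B=76: row 13 → A = 771 ✓
The only B value with inconsistent A is B=75.

75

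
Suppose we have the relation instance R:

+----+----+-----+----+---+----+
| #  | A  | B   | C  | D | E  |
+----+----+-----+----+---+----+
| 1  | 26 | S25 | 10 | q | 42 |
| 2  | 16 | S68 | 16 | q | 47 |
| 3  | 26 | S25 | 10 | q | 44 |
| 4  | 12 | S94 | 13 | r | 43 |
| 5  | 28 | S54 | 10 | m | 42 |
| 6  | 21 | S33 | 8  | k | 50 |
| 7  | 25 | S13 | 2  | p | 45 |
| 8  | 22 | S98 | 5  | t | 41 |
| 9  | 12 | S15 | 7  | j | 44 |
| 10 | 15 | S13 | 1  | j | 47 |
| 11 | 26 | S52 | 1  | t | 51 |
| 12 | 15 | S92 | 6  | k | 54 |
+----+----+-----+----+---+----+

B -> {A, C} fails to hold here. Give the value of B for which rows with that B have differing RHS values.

B=S25: rows 1, 3 → {A,C} = (26, 10), (26, 10) ✓
B=S68: row 2 → {A,C} = (16, 16) ✓
B=S94: row 4 → {A,C} = (12, 13) ✓
B=S54: row 5 → {A,C} = (28, 10) ✓
B=S33: row 6 → {A,C} = (21, 8) ✓
B=S13: rows 7, 10 → {A,C} takes values {(25, 2), (15, 1)} — violation
B=S98: row 8 → {A,C} = (22, 5) ✓
B=S15: row 9 → {A,C} = (12, 7) ✓
B=S52: row 11 → {A,C} = (26, 1) ✓
B=S92: row 12 → {A,C} = (15, 6) ✓
The only B value with inconsistent RHS is B=S13.

S13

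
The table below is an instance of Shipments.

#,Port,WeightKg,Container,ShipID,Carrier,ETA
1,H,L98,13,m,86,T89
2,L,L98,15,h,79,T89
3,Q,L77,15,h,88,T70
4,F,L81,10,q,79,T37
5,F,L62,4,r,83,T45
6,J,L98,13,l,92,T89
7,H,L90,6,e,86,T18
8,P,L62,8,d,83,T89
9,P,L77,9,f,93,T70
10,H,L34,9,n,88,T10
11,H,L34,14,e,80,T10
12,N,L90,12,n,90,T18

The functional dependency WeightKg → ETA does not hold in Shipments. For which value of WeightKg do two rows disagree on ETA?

WeightKg=L98: rows 1, 2, 6 → ETA = T89, T89, T89 ✓
WeightKg=L77: rows 3, 9 → ETA = T70, T70 ✓
WeightKg=L81: row 4 → ETA = T37 ✓
WeightKg=L62: rows 5, 8 → ETA takes values {T45, T89} — violation
WeightKg=L90: rows 7, 12 → ETA = T18, T18 ✓
WeightKg=L34: rows 10, 11 → ETA = T10, T10 ✓
The only WeightKg value with inconsistent ETA is WeightKg=L62.

L62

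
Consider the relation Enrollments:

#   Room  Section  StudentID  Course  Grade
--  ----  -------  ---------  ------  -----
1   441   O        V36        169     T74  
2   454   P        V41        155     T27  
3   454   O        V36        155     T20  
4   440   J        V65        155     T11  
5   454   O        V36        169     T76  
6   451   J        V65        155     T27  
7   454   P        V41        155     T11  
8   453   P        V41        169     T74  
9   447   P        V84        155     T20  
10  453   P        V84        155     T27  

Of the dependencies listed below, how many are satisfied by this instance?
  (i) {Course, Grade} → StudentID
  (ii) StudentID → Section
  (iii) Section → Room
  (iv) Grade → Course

2

(i) {Course, Grade} → StudentID: (Course=169, Grade=T74): rows 1, 8 → StudentID takes values {V36, V41} — violation; (Course=155, Grade=T27): rows 2, 6, 10 → StudentID takes values {V41, V65, V84} — violation; (Course=155, Grade=T20): rows 3, 9 → StudentID takes values {V36, V84} — violation; (Course=155, Grade=T11): rows 4, 7 → StudentID takes values {V65, V41} — violation — fails.
(ii) StudentID → Section: every LHS value maps to a single RHS value — holds.
(iii) Section → Room: Section=O: rows 1, 3, 5 → Room takes values {441, 454} — violation; Section=P: rows 2, 7, 8, 9, 10 → Room takes values {454, 453, 447} — violation; Section=J: rows 4, 6 → Room takes values {440, 451} — violation — fails.
(iv) Grade → Course: every LHS value maps to a single RHS value — holds.
2 of the 4 dependencies hold.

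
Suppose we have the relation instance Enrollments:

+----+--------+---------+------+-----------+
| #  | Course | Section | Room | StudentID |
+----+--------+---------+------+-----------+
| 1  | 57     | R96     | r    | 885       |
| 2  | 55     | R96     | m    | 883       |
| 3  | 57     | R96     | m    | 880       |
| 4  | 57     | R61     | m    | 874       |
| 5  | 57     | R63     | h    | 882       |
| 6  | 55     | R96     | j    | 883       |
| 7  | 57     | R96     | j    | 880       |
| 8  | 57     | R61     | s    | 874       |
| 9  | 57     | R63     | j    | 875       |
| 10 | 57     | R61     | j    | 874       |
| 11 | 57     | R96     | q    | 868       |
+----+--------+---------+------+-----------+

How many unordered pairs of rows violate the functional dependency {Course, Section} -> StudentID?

6

(Course=57, Section=R96): violating pairs (1,3), (1,7), (1,11), (3,11), (7,11) — 5 pairs.
(Course=55, Section=R96): all 2 rows agree on StudentID — 0 pairs.
(Course=57, Section=R61): all 3 rows agree on StudentID — 0 pairs.
(Course=57, Section=R63): violating pairs (5,9) — 1 pair.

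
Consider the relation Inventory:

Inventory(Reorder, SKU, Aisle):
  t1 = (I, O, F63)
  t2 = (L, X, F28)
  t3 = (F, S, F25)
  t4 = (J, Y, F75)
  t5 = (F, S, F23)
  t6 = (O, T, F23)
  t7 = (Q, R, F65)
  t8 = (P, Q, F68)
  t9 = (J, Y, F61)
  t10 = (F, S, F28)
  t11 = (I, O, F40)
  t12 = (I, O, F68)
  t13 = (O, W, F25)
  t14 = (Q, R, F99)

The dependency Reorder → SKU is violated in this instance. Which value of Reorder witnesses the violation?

Reorder=I: rows 1, 11, 12 → SKU = O, O, O ✓
Reorder=L: row 2 → SKU = X ✓
Reorder=F: rows 3, 5, 10 → SKU = S, S, S ✓
Reorder=J: rows 4, 9 → SKU = Y, Y ✓
Reorder=O: rows 6, 13 → SKU takes values {T, W} — violation
Reorder=Q: rows 7, 14 → SKU = R, R ✓
Reorder=P: row 8 → SKU = Q ✓
The only Reorder value with inconsistent SKU is Reorder=O.

O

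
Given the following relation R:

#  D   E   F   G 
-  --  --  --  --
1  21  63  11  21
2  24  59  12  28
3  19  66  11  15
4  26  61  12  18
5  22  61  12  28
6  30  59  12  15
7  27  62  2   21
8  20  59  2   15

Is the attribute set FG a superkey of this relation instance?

Rows 2 and 5 have the same FG value (F=12, G=28) but are distinct tuples, so FG does not determine every attribute — not a superkey.

No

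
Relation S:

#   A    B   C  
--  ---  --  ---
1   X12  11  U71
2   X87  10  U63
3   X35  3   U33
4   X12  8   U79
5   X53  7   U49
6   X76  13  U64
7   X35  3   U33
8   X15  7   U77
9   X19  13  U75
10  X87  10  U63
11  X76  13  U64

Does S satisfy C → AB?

C=U71: row 1 → {A,B} = (X12, 11) ✓
C=U63: rows 2, 10 → {A,B} = (X87, 10), (X87, 10) ✓
C=U33: rows 3, 7 → {A,B} = (X35, 3), (X35, 3) ✓
C=U79: row 4 → {A,B} = (X12, 8) ✓
C=U49: row 5 → {A,B} = (X53, 7) ✓
C=U64: rows 6, 11 → {A,B} = (X76, 13), (X76, 13) ✓
C=U77: row 8 → {A,B} = (X15, 7) ✓
C=U75: row 9 → {A,B} = (X19, 13) ✓
Every C value is associated with a single AB value, so C → AB holds.

Yes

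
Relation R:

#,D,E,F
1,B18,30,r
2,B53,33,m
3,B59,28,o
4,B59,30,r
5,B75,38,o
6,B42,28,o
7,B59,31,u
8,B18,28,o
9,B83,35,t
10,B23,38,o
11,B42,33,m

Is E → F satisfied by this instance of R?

E=30: rows 1, 4 → F = r, r ✓
E=33: rows 2, 11 → F = m, m ✓
E=28: rows 3, 6, 8 → F = o, o, o ✓
E=38: rows 5, 10 → F = o, o ✓
E=31: row 7 → F = u ✓
E=35: row 9 → F = t ✓
Every E value is associated with a single F value, so E → F holds.

Yes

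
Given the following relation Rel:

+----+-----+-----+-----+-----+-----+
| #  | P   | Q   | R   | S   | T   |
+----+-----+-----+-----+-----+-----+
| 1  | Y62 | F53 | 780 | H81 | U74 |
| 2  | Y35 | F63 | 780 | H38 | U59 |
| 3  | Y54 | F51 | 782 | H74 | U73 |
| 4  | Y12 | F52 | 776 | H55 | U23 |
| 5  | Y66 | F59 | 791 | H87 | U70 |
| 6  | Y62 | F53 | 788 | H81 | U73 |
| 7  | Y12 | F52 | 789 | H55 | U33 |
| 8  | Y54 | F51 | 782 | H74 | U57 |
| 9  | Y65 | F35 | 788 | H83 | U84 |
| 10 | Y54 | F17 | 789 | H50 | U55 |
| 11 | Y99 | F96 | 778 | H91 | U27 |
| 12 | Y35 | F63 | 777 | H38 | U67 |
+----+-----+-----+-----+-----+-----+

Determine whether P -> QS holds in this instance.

No

P=Y62: rows 1, 6 → {Q,S} = (F53, H81), (F53, H81) ✓
P=Y35: rows 2, 12 → {Q,S} = (F63, H38), (F63, H38) ✓
P=Y54: rows 3, 8, 10 → {Q,S} takes values {(F51, H74), (F17, H50)} — violation
P=Y12: rows 4, 7 → {Q,S} = (F52, H55), (F52, H55) ✓
P=Y66: row 5 → {Q,S} = (F59, H87) ✓
P=Y65: row 9 → {Q,S} = (F35, H83) ✓
P=Y99: row 11 → {Q,S} = (F96, H91) ✓
Two rows agree on P but differ on QS, so P -> QS does not hold.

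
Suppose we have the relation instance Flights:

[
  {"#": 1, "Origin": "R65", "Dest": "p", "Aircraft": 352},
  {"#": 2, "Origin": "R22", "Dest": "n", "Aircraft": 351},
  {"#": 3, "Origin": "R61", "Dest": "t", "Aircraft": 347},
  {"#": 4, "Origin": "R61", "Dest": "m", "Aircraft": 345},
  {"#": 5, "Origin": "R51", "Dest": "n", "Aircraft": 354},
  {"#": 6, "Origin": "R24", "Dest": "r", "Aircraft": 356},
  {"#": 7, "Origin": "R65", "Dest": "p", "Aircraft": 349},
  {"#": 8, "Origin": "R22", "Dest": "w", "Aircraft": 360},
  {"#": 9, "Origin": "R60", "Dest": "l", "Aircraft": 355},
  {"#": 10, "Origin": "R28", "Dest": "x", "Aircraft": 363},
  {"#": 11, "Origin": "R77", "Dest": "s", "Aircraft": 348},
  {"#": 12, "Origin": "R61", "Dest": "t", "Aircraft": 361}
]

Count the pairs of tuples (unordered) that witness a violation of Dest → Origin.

Dest=p: all 2 rows agree on Origin — 0 pairs.
Dest=n: violating pairs (2,5) — 1 pair.
Dest=t: all 2 rows agree on Origin — 0 pairs.

1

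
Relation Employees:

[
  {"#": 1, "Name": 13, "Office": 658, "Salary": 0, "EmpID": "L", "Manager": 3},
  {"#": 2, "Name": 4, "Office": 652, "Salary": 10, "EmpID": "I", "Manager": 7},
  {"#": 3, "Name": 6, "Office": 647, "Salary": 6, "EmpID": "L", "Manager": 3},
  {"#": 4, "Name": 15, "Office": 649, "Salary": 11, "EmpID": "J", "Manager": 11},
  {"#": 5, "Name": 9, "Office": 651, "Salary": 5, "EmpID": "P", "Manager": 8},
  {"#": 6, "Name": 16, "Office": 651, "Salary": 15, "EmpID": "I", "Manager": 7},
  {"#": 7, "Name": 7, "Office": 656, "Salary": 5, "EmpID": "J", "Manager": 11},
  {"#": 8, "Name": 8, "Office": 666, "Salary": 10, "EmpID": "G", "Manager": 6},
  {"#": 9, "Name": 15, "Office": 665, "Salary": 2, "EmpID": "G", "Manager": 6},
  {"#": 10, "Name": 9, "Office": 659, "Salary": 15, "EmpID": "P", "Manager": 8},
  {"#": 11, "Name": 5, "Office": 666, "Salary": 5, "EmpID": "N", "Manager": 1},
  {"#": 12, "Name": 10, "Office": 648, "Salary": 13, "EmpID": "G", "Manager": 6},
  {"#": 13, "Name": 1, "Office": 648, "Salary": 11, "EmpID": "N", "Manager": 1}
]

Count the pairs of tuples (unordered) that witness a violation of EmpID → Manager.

0

EmpID=L: all 2 rows agree on Manager — 0 pairs.
EmpID=I: all 2 rows agree on Manager — 0 pairs.
EmpID=J: all 2 rows agree on Manager — 0 pairs.
EmpID=P: all 2 rows agree on Manager — 0 pairs.
EmpID=G: all 3 rows agree on Manager — 0 pairs.
EmpID=N: all 2 rows agree on Manager — 0 pairs.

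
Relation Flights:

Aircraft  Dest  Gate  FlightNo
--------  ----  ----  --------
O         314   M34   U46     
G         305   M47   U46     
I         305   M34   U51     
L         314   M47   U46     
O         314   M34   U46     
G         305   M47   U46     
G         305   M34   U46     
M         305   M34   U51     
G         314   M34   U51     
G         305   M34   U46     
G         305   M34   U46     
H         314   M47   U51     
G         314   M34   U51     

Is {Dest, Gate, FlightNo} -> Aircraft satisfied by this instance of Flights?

No

(Dest=314, Gate=M34, FlightNo=U46): 2 rows → Aircraft = O, O ✓
(Dest=305, Gate=M47, FlightNo=U46): 2 rows → Aircraft = G, G ✓
(Dest=305, Gate=M34, FlightNo=U51): 2 rows → Aircraft takes values {I, M} — violation
(Dest=314, Gate=M47, FlightNo=U46): 1 row → Aircraft = L ✓
(Dest=305, Gate=M34, FlightNo=U46): 3 rows → Aircraft = G, G, G ✓
(Dest=314, Gate=M34, FlightNo=U51): 2 rows → Aircraft = G, G ✓
(Dest=314, Gate=M47, FlightNo=U51): 1 row → Aircraft = H ✓
Two rows agree on {Dest, Gate, FlightNo} but differ on Aircraft, so {Dest, Gate, FlightNo} -> Aircraft does not hold.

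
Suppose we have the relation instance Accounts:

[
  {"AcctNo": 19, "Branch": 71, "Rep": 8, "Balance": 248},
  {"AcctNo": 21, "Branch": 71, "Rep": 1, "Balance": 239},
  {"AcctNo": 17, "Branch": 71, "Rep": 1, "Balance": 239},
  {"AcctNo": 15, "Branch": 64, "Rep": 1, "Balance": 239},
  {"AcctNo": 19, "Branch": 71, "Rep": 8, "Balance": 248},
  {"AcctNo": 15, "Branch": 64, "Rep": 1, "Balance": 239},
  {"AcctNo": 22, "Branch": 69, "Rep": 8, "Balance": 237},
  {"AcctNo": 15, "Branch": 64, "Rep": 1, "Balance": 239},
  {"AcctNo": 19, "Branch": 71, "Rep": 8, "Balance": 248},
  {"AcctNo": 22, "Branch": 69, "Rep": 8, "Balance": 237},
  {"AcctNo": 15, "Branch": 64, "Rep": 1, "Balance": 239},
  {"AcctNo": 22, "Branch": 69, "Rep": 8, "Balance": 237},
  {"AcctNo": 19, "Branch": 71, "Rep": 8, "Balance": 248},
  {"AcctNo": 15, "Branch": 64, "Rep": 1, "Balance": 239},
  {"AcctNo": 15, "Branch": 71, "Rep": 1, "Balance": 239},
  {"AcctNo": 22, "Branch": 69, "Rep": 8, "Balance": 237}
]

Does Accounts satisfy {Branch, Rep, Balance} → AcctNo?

(Branch=71, Rep=8, Balance=248): 4 rows → AcctNo = 19, 19, 19, 19 ✓
(Branch=71, Rep=1, Balance=239): 3 rows → AcctNo takes values {21, 17, 15} — violation
(Branch=64, Rep=1, Balance=239): 5 rows → AcctNo = 15, 15, 15, 15, 15 ✓
(Branch=69, Rep=8, Balance=237): 4 rows → AcctNo = 22, 22, 22, 22 ✓
Two rows agree on {Branch, Rep, Balance} but differ on AcctNo, so {Branch, Rep, Balance} → AcctNo does not hold.

No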